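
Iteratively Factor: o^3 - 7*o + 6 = (o - 1)*(o^2 + o - 6) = (o - 2)*(o - 1)*(o + 3)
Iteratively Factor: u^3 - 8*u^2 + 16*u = (u - 4)*(u^2 - 4*u) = (u - 4)^2*(u)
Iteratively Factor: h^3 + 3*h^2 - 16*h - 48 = (h + 4)*(h^2 - h - 12) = (h + 3)*(h + 4)*(h - 4)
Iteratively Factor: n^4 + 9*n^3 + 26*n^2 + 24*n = (n + 3)*(n^3 + 6*n^2 + 8*n) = n*(n + 3)*(n^2 + 6*n + 8) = n*(n + 3)*(n + 4)*(n + 2)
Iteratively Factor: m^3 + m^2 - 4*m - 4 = (m + 1)*(m^2 - 4) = (m + 1)*(m + 2)*(m - 2)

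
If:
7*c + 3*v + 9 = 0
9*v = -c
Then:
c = -27/20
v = 3/20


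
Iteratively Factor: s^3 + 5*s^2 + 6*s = (s)*(s^2 + 5*s + 6) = s*(s + 2)*(s + 3)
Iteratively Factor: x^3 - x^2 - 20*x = (x + 4)*(x^2 - 5*x) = x*(x + 4)*(x - 5)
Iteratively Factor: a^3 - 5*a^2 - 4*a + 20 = (a - 2)*(a^2 - 3*a - 10) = (a - 5)*(a - 2)*(a + 2)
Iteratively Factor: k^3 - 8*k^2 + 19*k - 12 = (k - 1)*(k^2 - 7*k + 12) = (k - 3)*(k - 1)*(k - 4)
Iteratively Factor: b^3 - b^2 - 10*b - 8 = (b + 1)*(b^2 - 2*b - 8) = (b - 4)*(b + 1)*(b + 2)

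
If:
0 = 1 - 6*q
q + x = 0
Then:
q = 1/6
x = -1/6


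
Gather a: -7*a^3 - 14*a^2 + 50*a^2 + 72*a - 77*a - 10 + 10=-7*a^3 + 36*a^2 - 5*a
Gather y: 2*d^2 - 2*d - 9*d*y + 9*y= 2*d^2 - 2*d + y*(9 - 9*d)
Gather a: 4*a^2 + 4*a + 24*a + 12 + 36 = 4*a^2 + 28*a + 48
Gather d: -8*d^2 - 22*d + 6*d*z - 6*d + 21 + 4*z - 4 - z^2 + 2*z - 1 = -8*d^2 + d*(6*z - 28) - z^2 + 6*z + 16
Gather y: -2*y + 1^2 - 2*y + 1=2 - 4*y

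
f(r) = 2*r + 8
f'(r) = 2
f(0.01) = 8.02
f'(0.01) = 2.00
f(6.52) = 21.04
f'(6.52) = 2.00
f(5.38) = 18.76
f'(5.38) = 2.00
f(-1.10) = 5.80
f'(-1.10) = 2.00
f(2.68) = 13.36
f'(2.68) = 2.00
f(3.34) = 14.68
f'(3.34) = 2.00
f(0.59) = 9.18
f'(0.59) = 2.00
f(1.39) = 10.78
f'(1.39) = 2.00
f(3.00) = 14.00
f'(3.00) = 2.00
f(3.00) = 14.00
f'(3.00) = 2.00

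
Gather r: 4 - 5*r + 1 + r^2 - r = r^2 - 6*r + 5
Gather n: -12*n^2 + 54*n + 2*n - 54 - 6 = -12*n^2 + 56*n - 60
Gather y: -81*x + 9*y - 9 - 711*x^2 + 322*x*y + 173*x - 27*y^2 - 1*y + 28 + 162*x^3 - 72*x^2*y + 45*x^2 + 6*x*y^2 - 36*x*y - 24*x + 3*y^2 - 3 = 162*x^3 - 666*x^2 + 68*x + y^2*(6*x - 24) + y*(-72*x^2 + 286*x + 8) + 16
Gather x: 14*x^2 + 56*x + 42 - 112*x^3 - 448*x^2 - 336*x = -112*x^3 - 434*x^2 - 280*x + 42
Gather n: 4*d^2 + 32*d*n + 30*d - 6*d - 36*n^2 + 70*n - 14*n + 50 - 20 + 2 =4*d^2 + 24*d - 36*n^2 + n*(32*d + 56) + 32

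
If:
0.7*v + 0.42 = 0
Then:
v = -0.60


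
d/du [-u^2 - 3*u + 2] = -2*u - 3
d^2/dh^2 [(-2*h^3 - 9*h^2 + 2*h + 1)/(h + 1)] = 4*(-h^3 - 3*h^2 - 3*h - 5)/(h^3 + 3*h^2 + 3*h + 1)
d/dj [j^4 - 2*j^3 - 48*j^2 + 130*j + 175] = 4*j^3 - 6*j^2 - 96*j + 130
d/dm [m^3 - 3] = 3*m^2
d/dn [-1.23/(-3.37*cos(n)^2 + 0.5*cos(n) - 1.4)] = (8.2902*cos(n) - 0.615)*sin(n)/(3.37*cos(n)^2 - 0.5*cos(n) + 1.4)^2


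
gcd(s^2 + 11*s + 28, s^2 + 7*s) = s + 7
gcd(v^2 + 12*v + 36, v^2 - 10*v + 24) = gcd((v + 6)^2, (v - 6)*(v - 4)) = 1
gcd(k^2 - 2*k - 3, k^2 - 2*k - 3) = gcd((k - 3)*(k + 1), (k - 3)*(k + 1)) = k^2 - 2*k - 3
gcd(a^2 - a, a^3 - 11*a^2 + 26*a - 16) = a - 1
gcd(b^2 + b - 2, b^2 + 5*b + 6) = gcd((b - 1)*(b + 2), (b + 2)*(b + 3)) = b + 2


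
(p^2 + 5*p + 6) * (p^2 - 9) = p^4 + 5*p^3 - 3*p^2 - 45*p - 54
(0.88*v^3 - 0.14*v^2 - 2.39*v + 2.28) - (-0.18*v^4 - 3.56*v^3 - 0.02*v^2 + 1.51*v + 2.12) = 0.18*v^4 + 4.44*v^3 - 0.12*v^2 - 3.9*v + 0.16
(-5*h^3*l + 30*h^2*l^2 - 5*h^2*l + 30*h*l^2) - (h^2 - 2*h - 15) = -5*h^3*l + 30*h^2*l^2 - 5*h^2*l - h^2 + 30*h*l^2 + 2*h + 15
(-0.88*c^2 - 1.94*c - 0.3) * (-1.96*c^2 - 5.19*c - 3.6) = 1.7248*c^4 + 8.3696*c^3 + 13.8246*c^2 + 8.541*c + 1.08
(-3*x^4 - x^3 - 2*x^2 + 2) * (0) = 0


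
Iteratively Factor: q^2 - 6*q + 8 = (q - 2)*(q - 4)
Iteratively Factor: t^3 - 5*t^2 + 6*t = (t - 2)*(t^2 - 3*t) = (t - 3)*(t - 2)*(t)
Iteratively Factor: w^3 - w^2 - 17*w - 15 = (w + 3)*(w^2 - 4*w - 5) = (w - 5)*(w + 3)*(w + 1)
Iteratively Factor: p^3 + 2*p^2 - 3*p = (p - 1)*(p^2 + 3*p) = (p - 1)*(p + 3)*(p)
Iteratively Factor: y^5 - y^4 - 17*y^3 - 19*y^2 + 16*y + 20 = (y + 2)*(y^4 - 3*y^3 - 11*y^2 + 3*y + 10) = (y + 1)*(y + 2)*(y^3 - 4*y^2 - 7*y + 10) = (y - 5)*(y + 1)*(y + 2)*(y^2 + y - 2) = (y - 5)*(y + 1)*(y + 2)^2*(y - 1)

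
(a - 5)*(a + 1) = a^2 - 4*a - 5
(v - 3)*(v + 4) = v^2 + v - 12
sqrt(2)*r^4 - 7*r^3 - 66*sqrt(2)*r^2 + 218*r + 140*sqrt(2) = (r - 7*sqrt(2))*(r - 2*sqrt(2))*(r + 5*sqrt(2))*(sqrt(2)*r + 1)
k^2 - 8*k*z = k*(k - 8*z)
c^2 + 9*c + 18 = (c + 3)*(c + 6)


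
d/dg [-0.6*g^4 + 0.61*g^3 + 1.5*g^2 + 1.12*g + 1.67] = -2.4*g^3 + 1.83*g^2 + 3.0*g + 1.12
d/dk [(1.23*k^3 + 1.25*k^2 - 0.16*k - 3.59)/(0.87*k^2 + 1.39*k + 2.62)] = (1.0701*k^4 + 3.4194*k^3 + 11.5445*k^2 + 12.7966*k + 4.5709)/(0.7569*k^4 + 2.4186*k^3 + 6.4909*k^2 + 7.2836*k + 6.8644)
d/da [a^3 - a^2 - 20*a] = 3*a^2 - 2*a - 20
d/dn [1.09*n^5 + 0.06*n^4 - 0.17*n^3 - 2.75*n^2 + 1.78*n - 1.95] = 5.45*n^4 + 0.24*n^3 - 0.51*n^2 - 5.5*n + 1.78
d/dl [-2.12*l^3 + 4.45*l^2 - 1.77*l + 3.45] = -6.36*l^2 + 8.9*l - 1.77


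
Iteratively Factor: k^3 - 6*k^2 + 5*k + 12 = (k - 4)*(k^2 - 2*k - 3) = (k - 4)*(k + 1)*(k - 3)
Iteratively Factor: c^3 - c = (c)*(c^2 - 1) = c*(c + 1)*(c - 1)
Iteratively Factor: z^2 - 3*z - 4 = (z + 1)*(z - 4)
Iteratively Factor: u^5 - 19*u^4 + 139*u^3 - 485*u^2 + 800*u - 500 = (u - 5)*(u^4 - 14*u^3 + 69*u^2 - 140*u + 100) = (u - 5)^2*(u^3 - 9*u^2 + 24*u - 20) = (u - 5)^2*(u - 2)*(u^2 - 7*u + 10) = (u - 5)^2*(u - 2)^2*(u - 5)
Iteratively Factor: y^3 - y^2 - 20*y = (y)*(y^2 - y - 20) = y*(y + 4)*(y - 5)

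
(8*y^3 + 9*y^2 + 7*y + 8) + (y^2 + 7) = 8*y^3 + 10*y^2 + 7*y + 15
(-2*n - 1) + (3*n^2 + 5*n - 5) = 3*n^2 + 3*n - 6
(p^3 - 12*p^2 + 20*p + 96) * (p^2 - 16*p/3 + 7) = p^5 - 52*p^4/3 + 91*p^3 - 284*p^2/3 - 372*p + 672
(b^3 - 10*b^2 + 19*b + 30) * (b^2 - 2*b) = b^5 - 12*b^4 + 39*b^3 - 8*b^2 - 60*b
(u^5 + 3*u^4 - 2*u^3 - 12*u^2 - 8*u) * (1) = u^5 + 3*u^4 - 2*u^3 - 12*u^2 - 8*u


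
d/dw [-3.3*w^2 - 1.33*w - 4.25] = -6.6*w - 1.33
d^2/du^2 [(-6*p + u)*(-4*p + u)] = 2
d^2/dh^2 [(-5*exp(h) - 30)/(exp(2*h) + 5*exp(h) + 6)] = 5*(-exp(4*h) - 19*exp(3*h) - 54*exp(2*h) + 24*exp(h) + 144)*exp(h)/(exp(6*h) + 15*exp(5*h) + 93*exp(4*h) + 305*exp(3*h) + 558*exp(2*h) + 540*exp(h) + 216)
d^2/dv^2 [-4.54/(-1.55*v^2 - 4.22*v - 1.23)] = (-21.8147*v^2 - 59.39228*v + 4.54*(3.1*v + 4.22)*(6.2*v + 8.44) - 17.31102)/(1.55*v^2 + 4.22*v + 1.23)^3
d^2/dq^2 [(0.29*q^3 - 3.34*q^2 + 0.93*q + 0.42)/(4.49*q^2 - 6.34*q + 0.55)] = (1.4210854715202e-14*q^5 - 1.13686837721616e-13*q^4 - 130.777964*q^3 + 94.2248520000001*q^2 - 84.989292*q + 36.155044)/(90.518849*q^6 - 383.445102*q^5 + 574.698897*q^4 - 348.779884*q^3 + 70.397415*q^2 - 5.75355*q + 0.166375)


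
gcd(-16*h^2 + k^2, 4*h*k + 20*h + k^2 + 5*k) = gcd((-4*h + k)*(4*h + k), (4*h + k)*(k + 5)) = 4*h + k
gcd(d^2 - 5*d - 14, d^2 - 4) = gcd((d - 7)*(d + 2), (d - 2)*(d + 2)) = d + 2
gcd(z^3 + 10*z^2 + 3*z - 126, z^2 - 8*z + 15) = z - 3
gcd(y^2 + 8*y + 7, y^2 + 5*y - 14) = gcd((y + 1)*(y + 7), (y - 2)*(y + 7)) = y + 7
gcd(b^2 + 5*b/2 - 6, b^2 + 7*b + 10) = 1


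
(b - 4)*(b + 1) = b^2 - 3*b - 4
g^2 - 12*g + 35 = (g - 7)*(g - 5)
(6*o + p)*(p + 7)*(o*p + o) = 6*o^2*p^2 + 48*o^2*p + 42*o^2 + o*p^3 + 8*o*p^2 + 7*o*p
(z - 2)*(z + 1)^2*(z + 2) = z^4 + 2*z^3 - 3*z^2 - 8*z - 4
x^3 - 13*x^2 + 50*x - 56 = (x - 7)*(x - 4)*(x - 2)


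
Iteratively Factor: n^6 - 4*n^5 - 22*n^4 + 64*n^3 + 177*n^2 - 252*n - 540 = (n - 5)*(n^5 + n^4 - 17*n^3 - 21*n^2 + 72*n + 108) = (n - 5)*(n + 3)*(n^4 - 2*n^3 - 11*n^2 + 12*n + 36) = (n - 5)*(n - 3)*(n + 3)*(n^3 + n^2 - 8*n - 12) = (n - 5)*(n - 3)*(n + 2)*(n + 3)*(n^2 - n - 6) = (n - 5)*(n - 3)^2*(n + 2)*(n + 3)*(n + 2)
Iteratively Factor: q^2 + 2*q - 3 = (q - 1)*(q + 3)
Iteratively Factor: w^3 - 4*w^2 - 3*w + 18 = (w + 2)*(w^2 - 6*w + 9) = (w - 3)*(w + 2)*(w - 3)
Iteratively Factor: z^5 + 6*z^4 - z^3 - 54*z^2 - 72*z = (z + 4)*(z^4 + 2*z^3 - 9*z^2 - 18*z) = (z + 2)*(z + 4)*(z^3 - 9*z) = (z - 3)*(z + 2)*(z + 4)*(z^2 + 3*z) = (z - 3)*(z + 2)*(z + 3)*(z + 4)*(z)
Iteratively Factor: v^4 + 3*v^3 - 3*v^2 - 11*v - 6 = (v + 1)*(v^3 + 2*v^2 - 5*v - 6) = (v + 1)^2*(v^2 + v - 6) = (v - 2)*(v + 1)^2*(v + 3)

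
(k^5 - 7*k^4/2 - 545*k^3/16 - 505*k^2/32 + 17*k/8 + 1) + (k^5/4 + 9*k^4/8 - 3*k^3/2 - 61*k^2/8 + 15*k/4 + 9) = 5*k^5/4 - 19*k^4/8 - 569*k^3/16 - 749*k^2/32 + 47*k/8 + 10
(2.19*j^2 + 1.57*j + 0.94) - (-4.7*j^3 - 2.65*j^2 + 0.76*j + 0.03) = 4.7*j^3 + 4.84*j^2 + 0.81*j + 0.91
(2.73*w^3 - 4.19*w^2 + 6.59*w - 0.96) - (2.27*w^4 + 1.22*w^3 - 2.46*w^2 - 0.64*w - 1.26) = -2.27*w^4 + 1.51*w^3 - 1.73*w^2 + 7.23*w + 0.3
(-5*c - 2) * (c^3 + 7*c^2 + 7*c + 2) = -5*c^4 - 37*c^3 - 49*c^2 - 24*c - 4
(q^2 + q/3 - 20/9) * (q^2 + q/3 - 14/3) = q^4 + 2*q^3/3 - 61*q^2/9 - 62*q/27 + 280/27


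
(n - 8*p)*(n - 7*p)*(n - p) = n^3 - 16*n^2*p + 71*n*p^2 - 56*p^3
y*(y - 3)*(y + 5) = y^3 + 2*y^2 - 15*y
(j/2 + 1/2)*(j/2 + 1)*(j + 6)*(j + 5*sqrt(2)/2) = j^4/4 + 5*sqrt(2)*j^3/8 + 9*j^3/4 + 5*j^2 + 45*sqrt(2)*j^2/8 + 3*j + 25*sqrt(2)*j/2 + 15*sqrt(2)/2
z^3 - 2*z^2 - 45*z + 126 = (z - 6)*(z - 3)*(z + 7)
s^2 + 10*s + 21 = (s + 3)*(s + 7)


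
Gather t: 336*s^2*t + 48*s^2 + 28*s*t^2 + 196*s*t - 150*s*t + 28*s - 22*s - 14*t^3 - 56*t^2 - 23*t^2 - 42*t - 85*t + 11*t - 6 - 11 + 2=48*s^2 + 6*s - 14*t^3 + t^2*(28*s - 79) + t*(336*s^2 + 46*s - 116) - 15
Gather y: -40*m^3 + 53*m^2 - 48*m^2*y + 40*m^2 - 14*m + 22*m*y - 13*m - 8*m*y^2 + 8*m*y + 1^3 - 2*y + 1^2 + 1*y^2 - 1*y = -40*m^3 + 93*m^2 - 27*m + y^2*(1 - 8*m) + y*(-48*m^2 + 30*m - 3) + 2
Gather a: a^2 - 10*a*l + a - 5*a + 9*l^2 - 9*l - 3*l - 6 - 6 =a^2 + a*(-10*l - 4) + 9*l^2 - 12*l - 12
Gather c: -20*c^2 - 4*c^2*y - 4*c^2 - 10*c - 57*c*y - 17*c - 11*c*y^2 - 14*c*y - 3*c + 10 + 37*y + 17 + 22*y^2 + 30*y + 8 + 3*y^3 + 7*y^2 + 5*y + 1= c^2*(-4*y - 24) + c*(-11*y^2 - 71*y - 30) + 3*y^3 + 29*y^2 + 72*y + 36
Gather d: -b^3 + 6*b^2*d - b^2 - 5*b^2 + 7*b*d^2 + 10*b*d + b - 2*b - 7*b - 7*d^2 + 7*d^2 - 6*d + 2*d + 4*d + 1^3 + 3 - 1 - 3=-b^3 - 6*b^2 + 7*b*d^2 - 8*b + d*(6*b^2 + 10*b)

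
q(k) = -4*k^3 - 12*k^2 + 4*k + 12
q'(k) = -12*k^2 - 24*k + 4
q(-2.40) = -11.42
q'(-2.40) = -7.52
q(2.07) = -66.62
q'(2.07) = -97.10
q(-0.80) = 3.17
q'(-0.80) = 15.52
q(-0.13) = 11.29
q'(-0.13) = 6.92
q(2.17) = -76.70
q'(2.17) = -104.59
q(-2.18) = -12.31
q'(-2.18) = -0.71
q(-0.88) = 1.91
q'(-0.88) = 15.83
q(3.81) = -368.18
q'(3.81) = -261.63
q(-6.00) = 420.00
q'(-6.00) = -284.00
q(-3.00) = 0.00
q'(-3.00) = -32.00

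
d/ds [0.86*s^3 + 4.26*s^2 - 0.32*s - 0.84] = 2.58*s^2 + 8.52*s - 0.32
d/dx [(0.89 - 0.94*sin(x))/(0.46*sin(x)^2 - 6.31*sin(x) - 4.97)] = (0.4324*sin(x)^2 - 0.8188*sin(x) + 10.2877)*cos(x)/(0.2116*sin(x)^4 - 5.8052*sin(x)^3 + 35.2437*sin(x)^2 + 62.7214*sin(x) + 24.7009)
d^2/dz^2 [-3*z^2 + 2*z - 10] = -6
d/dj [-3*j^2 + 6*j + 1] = 6 - 6*j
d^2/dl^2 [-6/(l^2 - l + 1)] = 12*(l^2 - l - (2*l - 1)^2 + 1)/(l^2 - l + 1)^3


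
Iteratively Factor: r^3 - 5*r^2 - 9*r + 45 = (r - 5)*(r^2 - 9) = (r - 5)*(r + 3)*(r - 3)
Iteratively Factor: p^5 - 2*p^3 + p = (p + 1)*(p^4 - p^3 - p^2 + p) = (p - 1)*(p + 1)*(p^3 - p) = p*(p - 1)*(p + 1)*(p^2 - 1) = p*(p - 1)^2*(p + 1)*(p + 1)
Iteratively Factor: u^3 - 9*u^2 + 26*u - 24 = (u - 3)*(u^2 - 6*u + 8) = (u - 4)*(u - 3)*(u - 2)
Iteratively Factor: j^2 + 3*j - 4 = (j + 4)*(j - 1)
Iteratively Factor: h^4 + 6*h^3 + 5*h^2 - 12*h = (h + 3)*(h^3 + 3*h^2 - 4*h) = (h - 1)*(h + 3)*(h^2 + 4*h) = (h - 1)*(h + 3)*(h + 4)*(h)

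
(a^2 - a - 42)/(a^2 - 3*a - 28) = (a + 6)/(a + 4)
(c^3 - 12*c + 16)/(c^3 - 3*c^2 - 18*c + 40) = (c - 2)/(c - 5)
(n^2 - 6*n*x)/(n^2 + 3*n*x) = (n - 6*x)/(n + 3*x)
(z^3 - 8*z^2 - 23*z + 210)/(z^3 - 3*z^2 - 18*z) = (z^2 - 2*z - 35)/(z*(z + 3))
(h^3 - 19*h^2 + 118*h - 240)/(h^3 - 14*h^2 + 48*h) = (h - 5)/h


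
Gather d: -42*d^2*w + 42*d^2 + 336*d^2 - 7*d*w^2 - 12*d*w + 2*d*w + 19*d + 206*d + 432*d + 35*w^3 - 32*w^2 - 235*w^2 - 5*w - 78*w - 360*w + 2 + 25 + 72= d^2*(378 - 42*w) + d*(-7*w^2 - 10*w + 657) + 35*w^3 - 267*w^2 - 443*w + 99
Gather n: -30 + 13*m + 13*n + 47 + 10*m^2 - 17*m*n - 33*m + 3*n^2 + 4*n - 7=10*m^2 - 20*m + 3*n^2 + n*(17 - 17*m) + 10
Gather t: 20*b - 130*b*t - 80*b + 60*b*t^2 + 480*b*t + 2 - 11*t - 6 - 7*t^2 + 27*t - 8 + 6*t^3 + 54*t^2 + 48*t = -60*b + 6*t^3 + t^2*(60*b + 47) + t*(350*b + 64) - 12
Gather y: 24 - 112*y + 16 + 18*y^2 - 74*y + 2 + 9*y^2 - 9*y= 27*y^2 - 195*y + 42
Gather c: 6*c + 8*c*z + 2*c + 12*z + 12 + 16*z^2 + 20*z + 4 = c*(8*z + 8) + 16*z^2 + 32*z + 16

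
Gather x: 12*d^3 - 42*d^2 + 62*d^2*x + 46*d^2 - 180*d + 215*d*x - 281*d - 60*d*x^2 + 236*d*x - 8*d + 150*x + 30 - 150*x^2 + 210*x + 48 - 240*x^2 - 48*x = 12*d^3 + 4*d^2 - 469*d + x^2*(-60*d - 390) + x*(62*d^2 + 451*d + 312) + 78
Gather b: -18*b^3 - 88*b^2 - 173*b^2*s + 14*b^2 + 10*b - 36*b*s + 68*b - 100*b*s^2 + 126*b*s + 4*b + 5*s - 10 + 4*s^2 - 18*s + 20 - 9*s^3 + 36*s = -18*b^3 + b^2*(-173*s - 74) + b*(-100*s^2 + 90*s + 82) - 9*s^3 + 4*s^2 + 23*s + 10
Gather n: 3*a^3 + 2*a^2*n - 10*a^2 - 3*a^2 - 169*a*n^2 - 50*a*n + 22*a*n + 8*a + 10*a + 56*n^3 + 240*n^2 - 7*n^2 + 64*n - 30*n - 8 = 3*a^3 - 13*a^2 + 18*a + 56*n^3 + n^2*(233 - 169*a) + n*(2*a^2 - 28*a + 34) - 8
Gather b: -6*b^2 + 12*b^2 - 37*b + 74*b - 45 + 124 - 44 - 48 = 6*b^2 + 37*b - 13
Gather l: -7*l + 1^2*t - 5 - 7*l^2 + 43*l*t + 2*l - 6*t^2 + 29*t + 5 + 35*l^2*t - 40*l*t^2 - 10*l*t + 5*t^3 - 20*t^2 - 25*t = l^2*(35*t - 7) + l*(-40*t^2 + 33*t - 5) + 5*t^3 - 26*t^2 + 5*t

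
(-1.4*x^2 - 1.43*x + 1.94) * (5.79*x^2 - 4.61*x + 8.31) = -8.106*x^4 - 1.8257*x^3 + 6.1909*x^2 - 20.8267*x + 16.1214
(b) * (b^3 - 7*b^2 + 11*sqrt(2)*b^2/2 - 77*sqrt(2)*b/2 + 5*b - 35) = b^4 - 7*b^3 + 11*sqrt(2)*b^3/2 - 77*sqrt(2)*b^2/2 + 5*b^2 - 35*b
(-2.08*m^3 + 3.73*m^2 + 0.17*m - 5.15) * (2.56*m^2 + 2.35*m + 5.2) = -5.3248*m^5 + 4.6608*m^4 - 1.6153*m^3 + 6.6115*m^2 - 11.2185*m - 26.78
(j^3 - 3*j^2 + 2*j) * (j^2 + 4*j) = j^5 + j^4 - 10*j^3 + 8*j^2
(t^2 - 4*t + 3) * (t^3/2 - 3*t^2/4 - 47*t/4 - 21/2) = t^5/2 - 11*t^4/4 - 29*t^3/4 + 137*t^2/4 + 27*t/4 - 63/2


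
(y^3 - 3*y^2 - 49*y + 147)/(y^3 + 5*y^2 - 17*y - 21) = (y - 7)/(y + 1)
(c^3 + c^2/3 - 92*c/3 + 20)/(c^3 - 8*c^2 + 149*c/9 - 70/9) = 3*(c + 6)/(3*c - 7)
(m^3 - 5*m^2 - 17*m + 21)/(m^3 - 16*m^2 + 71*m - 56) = (m + 3)/(m - 8)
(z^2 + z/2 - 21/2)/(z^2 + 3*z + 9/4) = 2*(2*z^2 + z - 21)/(4*z^2 + 12*z + 9)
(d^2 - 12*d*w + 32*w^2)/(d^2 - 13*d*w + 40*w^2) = (-d + 4*w)/(-d + 5*w)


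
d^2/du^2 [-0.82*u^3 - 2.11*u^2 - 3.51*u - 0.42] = -4.92*u - 4.22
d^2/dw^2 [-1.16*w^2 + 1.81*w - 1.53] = -2.32000000000000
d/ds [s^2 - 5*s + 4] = 2*s - 5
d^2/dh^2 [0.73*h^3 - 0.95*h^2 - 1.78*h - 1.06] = 4.38*h - 1.9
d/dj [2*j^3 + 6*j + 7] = 6*j^2 + 6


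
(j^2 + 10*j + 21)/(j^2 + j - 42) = (j + 3)/(j - 6)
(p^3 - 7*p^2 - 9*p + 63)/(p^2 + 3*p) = p - 10 + 21/p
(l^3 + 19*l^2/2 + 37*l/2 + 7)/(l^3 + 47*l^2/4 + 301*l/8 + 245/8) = 4*(2*l^2 + 5*l + 2)/(8*l^2 + 38*l + 35)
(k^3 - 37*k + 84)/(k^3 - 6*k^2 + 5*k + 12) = (k + 7)/(k + 1)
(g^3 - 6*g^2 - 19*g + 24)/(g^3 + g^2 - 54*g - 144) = (g - 1)/(g + 6)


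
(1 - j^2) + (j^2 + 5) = 6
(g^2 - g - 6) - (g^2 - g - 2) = -4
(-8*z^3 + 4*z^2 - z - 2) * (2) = -16*z^3 + 8*z^2 - 2*z - 4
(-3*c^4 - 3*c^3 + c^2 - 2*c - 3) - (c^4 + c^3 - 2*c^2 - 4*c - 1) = -4*c^4 - 4*c^3 + 3*c^2 + 2*c - 2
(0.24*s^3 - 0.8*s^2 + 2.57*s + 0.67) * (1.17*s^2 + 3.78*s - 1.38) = 0.2808*s^5 - 0.0288*s^4 - 0.3483*s^3 + 11.6025*s^2 - 1.014*s - 0.9246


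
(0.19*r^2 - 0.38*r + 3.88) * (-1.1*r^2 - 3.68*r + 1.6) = -0.209*r^4 - 0.2812*r^3 - 2.5656*r^2 - 14.8864*r + 6.208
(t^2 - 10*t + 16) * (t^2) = t^4 - 10*t^3 + 16*t^2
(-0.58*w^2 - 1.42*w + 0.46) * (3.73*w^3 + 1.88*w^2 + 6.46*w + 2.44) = -2.1634*w^5 - 6.387*w^4 - 4.7006*w^3 - 9.7236*w^2 - 0.4932*w + 1.1224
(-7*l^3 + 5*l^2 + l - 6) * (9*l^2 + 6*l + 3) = -63*l^5 + 3*l^4 + 18*l^3 - 33*l^2 - 33*l - 18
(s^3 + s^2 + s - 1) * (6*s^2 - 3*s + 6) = 6*s^5 + 3*s^4 + 9*s^3 - 3*s^2 + 9*s - 6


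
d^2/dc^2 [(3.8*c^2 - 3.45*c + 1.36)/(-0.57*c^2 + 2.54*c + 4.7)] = (1.77635683940025e-15*c^4 - 8.76147000000001*c^3 - 63.732384*c^2 + 67.269348*c - 275.091432)/(0.185193*c^6 - 2.475738*c^5 + 6.451146*c^4 + 24.440896*c^3 - 53.19366*c^2 - 168.3258*c - 103.823)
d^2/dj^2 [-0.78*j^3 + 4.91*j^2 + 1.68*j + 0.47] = 9.82 - 4.68*j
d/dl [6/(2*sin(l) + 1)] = -12*cos(l)/(2*sin(l) + 1)^2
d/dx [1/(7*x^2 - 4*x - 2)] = 2*(2 - 7*x)/(-7*x^2 + 4*x + 2)^2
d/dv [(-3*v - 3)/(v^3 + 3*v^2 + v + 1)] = 6*v*(v^2 + 3*v + 3)/(v^6 + 6*v^5 + 11*v^4 + 8*v^3 + 7*v^2 + 2*v + 1)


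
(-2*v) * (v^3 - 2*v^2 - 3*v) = -2*v^4 + 4*v^3 + 6*v^2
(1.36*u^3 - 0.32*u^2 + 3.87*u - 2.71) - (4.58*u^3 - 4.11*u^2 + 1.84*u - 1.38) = -3.22*u^3 + 3.79*u^2 + 2.03*u - 1.33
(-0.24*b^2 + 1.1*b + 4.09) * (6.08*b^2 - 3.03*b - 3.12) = -1.4592*b^4 + 7.4152*b^3 + 22.283*b^2 - 15.8247*b - 12.7608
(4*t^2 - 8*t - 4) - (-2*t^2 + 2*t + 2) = 6*t^2 - 10*t - 6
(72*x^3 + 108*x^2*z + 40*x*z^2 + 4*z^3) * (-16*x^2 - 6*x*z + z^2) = -1152*x^5 - 2160*x^4*z - 1216*x^3*z^2 - 196*x^2*z^3 + 16*x*z^4 + 4*z^5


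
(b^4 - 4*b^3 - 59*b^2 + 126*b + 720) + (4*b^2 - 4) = b^4 - 4*b^3 - 55*b^2 + 126*b + 716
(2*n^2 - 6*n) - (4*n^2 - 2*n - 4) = -2*n^2 - 4*n + 4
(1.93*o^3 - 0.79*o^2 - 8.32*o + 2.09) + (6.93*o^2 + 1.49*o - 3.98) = 1.93*o^3 + 6.14*o^2 - 6.83*o - 1.89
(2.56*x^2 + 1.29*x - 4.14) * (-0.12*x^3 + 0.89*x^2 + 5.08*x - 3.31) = -0.3072*x^5 + 2.1236*x^4 + 14.6497*x^3 - 5.605*x^2 - 25.3011*x + 13.7034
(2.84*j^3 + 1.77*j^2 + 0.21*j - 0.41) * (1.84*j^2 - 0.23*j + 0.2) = 5.2256*j^5 + 2.6036*j^4 + 0.5473*j^3 - 0.4487*j^2 + 0.1363*j - 0.082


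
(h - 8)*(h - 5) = h^2 - 13*h + 40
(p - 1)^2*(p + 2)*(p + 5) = p^4 + 5*p^3 - 3*p^2 - 13*p + 10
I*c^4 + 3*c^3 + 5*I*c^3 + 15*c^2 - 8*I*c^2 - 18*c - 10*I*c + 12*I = (c + 6)*(c - 2*I)*(c - I)*(I*c - I)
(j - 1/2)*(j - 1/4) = j^2 - 3*j/4 + 1/8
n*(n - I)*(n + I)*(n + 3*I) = n^4 + 3*I*n^3 + n^2 + 3*I*n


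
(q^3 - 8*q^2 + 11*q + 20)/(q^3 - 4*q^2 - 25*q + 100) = (q + 1)/(q + 5)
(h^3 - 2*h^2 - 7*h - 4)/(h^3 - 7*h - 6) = (h^2 - 3*h - 4)/(h^2 - h - 6)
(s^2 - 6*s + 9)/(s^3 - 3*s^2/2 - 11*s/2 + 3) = 2*(s - 3)/(2*s^2 + 3*s - 2)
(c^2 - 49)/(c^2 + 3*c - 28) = (c - 7)/(c - 4)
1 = 1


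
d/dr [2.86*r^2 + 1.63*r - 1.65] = 5.72*r + 1.63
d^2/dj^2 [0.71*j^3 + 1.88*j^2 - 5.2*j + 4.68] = 4.26*j + 3.76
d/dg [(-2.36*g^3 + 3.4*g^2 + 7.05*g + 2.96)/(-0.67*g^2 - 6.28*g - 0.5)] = (1.5812*g^4 + 29.6416*g^3 - 13.0885*g^2 + 0.566400000000002*g + 15.0638)/(0.4489*g^4 + 8.4152*g^3 + 40.1084*g^2 + 6.28*g + 0.25)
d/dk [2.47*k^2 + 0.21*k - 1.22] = 4.94*k + 0.21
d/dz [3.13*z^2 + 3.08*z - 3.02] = 6.26*z + 3.08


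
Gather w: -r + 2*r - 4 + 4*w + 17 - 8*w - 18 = r - 4*w - 5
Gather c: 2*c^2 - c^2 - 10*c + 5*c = c^2 - 5*c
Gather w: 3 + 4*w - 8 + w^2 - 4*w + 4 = w^2 - 1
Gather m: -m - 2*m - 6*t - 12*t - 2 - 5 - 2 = -3*m - 18*t - 9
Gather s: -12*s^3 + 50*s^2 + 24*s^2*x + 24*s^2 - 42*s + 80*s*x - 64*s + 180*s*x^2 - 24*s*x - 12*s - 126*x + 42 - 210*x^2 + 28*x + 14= -12*s^3 + s^2*(24*x + 74) + s*(180*x^2 + 56*x - 118) - 210*x^2 - 98*x + 56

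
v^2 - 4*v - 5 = (v - 5)*(v + 1)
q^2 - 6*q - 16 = (q - 8)*(q + 2)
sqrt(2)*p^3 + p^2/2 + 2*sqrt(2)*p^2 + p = p*(p + 2)*(sqrt(2)*p + 1/2)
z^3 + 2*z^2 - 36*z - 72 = (z - 6)*(z + 2)*(z + 6)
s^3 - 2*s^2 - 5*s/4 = s*(s - 5/2)*(s + 1/2)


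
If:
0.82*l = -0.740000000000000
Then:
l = -0.90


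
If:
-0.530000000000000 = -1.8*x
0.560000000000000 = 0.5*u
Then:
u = 1.12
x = 0.29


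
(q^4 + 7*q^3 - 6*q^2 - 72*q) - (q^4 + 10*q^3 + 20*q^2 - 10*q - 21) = -3*q^3 - 26*q^2 - 62*q + 21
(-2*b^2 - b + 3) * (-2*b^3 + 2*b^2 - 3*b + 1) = 4*b^5 - 2*b^4 - 2*b^3 + 7*b^2 - 10*b + 3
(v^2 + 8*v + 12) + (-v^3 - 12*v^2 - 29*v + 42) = -v^3 - 11*v^2 - 21*v + 54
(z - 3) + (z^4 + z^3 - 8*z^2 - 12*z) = z^4 + z^3 - 8*z^2 - 11*z - 3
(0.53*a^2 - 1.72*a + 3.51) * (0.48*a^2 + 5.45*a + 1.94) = 0.2544*a^4 + 2.0629*a^3 - 6.661*a^2 + 15.7927*a + 6.8094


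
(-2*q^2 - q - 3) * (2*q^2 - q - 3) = -4*q^4 + q^2 + 6*q + 9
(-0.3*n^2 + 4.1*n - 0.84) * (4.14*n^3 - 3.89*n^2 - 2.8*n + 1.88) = -1.242*n^5 + 18.141*n^4 - 18.5866*n^3 - 8.7764*n^2 + 10.06*n - 1.5792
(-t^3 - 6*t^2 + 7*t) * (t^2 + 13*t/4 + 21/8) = -t^5 - 37*t^4/4 - 121*t^3/8 + 7*t^2 + 147*t/8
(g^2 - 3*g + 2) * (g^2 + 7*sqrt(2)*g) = g^4 - 3*g^3 + 7*sqrt(2)*g^3 - 21*sqrt(2)*g^2 + 2*g^2 + 14*sqrt(2)*g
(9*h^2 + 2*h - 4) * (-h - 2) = -9*h^3 - 20*h^2 + 8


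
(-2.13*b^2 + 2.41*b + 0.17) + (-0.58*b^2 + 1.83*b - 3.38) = -2.71*b^2 + 4.24*b - 3.21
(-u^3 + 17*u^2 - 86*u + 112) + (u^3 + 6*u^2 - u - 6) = 23*u^2 - 87*u + 106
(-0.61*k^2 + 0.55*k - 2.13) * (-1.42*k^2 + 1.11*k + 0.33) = 0.8662*k^4 - 1.4581*k^3 + 3.4338*k^2 - 2.1828*k - 0.7029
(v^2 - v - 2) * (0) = 0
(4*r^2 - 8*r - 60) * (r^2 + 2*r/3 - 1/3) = 4*r^4 - 16*r^3/3 - 200*r^2/3 - 112*r/3 + 20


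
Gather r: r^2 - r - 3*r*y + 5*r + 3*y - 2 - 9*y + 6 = r^2 + r*(4 - 3*y) - 6*y + 4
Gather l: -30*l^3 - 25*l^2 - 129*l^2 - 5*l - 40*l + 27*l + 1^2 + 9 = -30*l^3 - 154*l^2 - 18*l + 10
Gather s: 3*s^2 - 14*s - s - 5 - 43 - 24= 3*s^2 - 15*s - 72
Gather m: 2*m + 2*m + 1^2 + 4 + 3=4*m + 8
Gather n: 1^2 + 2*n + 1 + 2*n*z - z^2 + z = n*(2*z + 2) - z^2 + z + 2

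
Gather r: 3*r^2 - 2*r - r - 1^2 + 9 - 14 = 3*r^2 - 3*r - 6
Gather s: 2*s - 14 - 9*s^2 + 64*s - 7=-9*s^2 + 66*s - 21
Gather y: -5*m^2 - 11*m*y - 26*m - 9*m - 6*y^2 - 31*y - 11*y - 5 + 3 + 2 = -5*m^2 - 35*m - 6*y^2 + y*(-11*m - 42)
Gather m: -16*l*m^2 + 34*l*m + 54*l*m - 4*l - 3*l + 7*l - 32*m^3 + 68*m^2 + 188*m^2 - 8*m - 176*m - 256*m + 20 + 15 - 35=-32*m^3 + m^2*(256 - 16*l) + m*(88*l - 440)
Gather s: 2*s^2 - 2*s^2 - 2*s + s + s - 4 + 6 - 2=0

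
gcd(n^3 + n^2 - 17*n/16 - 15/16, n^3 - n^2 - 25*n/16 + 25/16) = n^2 + n/4 - 5/4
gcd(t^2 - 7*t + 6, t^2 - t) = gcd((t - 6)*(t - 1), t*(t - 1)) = t - 1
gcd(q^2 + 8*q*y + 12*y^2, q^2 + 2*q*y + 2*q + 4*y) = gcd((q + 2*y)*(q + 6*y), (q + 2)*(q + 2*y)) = q + 2*y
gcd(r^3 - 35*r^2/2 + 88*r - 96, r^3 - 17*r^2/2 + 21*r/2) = r - 3/2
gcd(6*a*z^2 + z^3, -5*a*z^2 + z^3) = z^2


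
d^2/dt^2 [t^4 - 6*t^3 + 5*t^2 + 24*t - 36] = 12*t^2 - 36*t + 10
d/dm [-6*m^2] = -12*m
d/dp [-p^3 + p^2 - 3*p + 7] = -3*p^2 + 2*p - 3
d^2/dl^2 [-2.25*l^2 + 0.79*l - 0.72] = -4.50000000000000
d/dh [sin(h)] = cos(h)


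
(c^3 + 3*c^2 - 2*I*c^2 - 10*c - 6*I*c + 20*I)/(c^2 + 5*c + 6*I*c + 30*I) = (c^2 - 2*c*(1 + I) + 4*I)/(c + 6*I)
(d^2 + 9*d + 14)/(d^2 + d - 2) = (d + 7)/(d - 1)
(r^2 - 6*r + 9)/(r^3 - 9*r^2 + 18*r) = (r - 3)/(r*(r - 6))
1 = 1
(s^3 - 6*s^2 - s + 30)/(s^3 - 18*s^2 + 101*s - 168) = (s^2 - 3*s - 10)/(s^2 - 15*s + 56)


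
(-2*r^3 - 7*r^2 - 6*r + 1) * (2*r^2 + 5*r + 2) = -4*r^5 - 24*r^4 - 51*r^3 - 42*r^2 - 7*r + 2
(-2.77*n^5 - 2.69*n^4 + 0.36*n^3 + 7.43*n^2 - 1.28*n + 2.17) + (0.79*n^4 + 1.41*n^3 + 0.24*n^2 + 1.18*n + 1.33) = -2.77*n^5 - 1.9*n^4 + 1.77*n^3 + 7.67*n^2 - 0.1*n + 3.5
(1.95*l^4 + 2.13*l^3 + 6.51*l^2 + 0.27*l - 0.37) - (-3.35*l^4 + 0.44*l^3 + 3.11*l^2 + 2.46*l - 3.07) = 5.3*l^4 + 1.69*l^3 + 3.4*l^2 - 2.19*l + 2.7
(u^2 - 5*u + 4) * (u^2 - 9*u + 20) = u^4 - 14*u^3 + 69*u^2 - 136*u + 80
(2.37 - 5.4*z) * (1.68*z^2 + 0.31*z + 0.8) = -9.072*z^3 + 2.3076*z^2 - 3.5853*z + 1.896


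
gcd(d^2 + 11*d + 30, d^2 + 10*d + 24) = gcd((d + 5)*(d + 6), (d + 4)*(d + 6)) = d + 6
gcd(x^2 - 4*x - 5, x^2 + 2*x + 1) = x + 1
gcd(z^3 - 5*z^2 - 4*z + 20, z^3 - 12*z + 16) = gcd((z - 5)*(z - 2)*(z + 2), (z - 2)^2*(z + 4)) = z - 2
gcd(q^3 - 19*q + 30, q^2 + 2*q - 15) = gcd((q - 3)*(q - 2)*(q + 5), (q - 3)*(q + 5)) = q^2 + 2*q - 15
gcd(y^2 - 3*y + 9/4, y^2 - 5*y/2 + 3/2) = y - 3/2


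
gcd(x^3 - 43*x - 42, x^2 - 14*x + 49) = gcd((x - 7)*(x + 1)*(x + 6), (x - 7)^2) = x - 7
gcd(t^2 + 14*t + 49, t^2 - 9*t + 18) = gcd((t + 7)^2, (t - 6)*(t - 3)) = 1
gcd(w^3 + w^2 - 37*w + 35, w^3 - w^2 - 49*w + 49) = w^2 + 6*w - 7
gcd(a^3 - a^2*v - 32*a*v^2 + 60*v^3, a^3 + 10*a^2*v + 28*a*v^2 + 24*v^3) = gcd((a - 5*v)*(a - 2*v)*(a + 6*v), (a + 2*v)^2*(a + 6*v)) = a + 6*v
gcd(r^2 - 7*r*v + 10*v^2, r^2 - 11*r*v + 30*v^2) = r - 5*v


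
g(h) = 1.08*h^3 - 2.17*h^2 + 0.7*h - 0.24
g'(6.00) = 91.30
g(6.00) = 159.12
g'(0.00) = 0.70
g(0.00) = -0.24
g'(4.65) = 50.58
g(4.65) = 64.68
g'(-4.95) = 101.57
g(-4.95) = -187.87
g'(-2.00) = 22.34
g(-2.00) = -18.96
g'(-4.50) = 85.84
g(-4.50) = -145.75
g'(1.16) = 0.03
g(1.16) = -0.66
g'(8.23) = 184.44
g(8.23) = 460.58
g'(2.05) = 5.42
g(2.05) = 1.38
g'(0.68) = -0.75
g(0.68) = -0.43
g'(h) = 3.24*h^2 - 4.34*h + 0.7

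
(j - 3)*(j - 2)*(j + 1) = j^3 - 4*j^2 + j + 6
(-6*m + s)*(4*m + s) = -24*m^2 - 2*m*s + s^2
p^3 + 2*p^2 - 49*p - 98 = (p - 7)*(p + 2)*(p + 7)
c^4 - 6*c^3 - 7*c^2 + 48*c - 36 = (c - 6)*(c - 2)*(c - 1)*(c + 3)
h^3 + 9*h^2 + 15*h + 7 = (h + 1)^2*(h + 7)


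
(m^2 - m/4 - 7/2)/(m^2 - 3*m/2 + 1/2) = (4*m^2 - m - 14)/(2*(2*m^2 - 3*m + 1))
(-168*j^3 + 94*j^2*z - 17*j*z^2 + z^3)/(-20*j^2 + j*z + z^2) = (42*j^2 - 13*j*z + z^2)/(5*j + z)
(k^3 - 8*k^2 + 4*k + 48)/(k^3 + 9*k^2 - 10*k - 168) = (k^2 - 4*k - 12)/(k^2 + 13*k + 42)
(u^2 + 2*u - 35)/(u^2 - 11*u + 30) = (u + 7)/(u - 6)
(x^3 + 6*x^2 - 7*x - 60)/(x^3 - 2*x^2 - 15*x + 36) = (x + 5)/(x - 3)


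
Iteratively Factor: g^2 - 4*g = (g - 4)*(g)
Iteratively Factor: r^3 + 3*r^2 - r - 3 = (r - 1)*(r^2 + 4*r + 3) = (r - 1)*(r + 3)*(r + 1)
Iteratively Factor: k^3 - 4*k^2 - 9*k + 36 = (k - 4)*(k^2 - 9) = (k - 4)*(k - 3)*(k + 3)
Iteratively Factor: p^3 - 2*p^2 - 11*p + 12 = (p + 3)*(p^2 - 5*p + 4) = (p - 4)*(p + 3)*(p - 1)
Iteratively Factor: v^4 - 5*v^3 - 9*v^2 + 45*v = (v)*(v^3 - 5*v^2 - 9*v + 45) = v*(v - 5)*(v^2 - 9) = v*(v - 5)*(v - 3)*(v + 3)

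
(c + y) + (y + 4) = c + 2*y + 4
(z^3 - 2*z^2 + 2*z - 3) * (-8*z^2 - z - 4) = -8*z^5 + 15*z^4 - 18*z^3 + 30*z^2 - 5*z + 12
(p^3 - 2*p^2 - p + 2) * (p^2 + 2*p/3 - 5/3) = p^5 - 4*p^4/3 - 4*p^3 + 14*p^2/3 + 3*p - 10/3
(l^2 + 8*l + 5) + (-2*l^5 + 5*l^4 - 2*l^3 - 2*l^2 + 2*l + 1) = -2*l^5 + 5*l^4 - 2*l^3 - l^2 + 10*l + 6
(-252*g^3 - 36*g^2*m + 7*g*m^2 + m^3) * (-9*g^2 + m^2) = 2268*g^5 + 324*g^4*m - 315*g^3*m^2 - 45*g^2*m^3 + 7*g*m^4 + m^5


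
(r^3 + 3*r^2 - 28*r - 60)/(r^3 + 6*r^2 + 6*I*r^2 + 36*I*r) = (r^2 - 3*r - 10)/(r*(r + 6*I))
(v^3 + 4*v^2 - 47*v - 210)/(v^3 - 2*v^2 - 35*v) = (v + 6)/v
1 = 1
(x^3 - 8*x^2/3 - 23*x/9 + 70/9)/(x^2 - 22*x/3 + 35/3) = (3*x^2 - x - 10)/(3*(x - 5))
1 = 1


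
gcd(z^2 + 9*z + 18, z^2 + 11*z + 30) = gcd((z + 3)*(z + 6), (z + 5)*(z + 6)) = z + 6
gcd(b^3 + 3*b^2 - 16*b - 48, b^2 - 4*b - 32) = b + 4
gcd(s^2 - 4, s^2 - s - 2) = s - 2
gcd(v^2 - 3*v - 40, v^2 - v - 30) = v + 5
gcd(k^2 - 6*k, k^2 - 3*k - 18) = k - 6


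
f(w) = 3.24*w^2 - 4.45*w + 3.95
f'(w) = 6.48*w - 4.45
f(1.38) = 3.98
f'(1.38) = 4.49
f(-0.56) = 7.46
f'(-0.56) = -8.08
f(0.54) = 2.49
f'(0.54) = -0.95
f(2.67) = 15.17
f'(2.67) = 12.85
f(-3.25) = 52.64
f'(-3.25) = -25.51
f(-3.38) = 56.01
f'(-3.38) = -26.35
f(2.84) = 17.44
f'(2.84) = 13.95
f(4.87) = 59.12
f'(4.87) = 27.11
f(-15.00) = 799.70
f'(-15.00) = -101.65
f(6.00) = 93.89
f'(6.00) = 34.43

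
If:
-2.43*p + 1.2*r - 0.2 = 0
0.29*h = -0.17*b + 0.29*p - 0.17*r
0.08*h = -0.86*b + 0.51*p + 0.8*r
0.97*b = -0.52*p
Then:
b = 0.03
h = -0.10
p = -0.05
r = 0.06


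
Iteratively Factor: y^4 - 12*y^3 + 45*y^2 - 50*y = (y - 5)*(y^3 - 7*y^2 + 10*y) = (y - 5)*(y - 2)*(y^2 - 5*y) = (y - 5)^2*(y - 2)*(y)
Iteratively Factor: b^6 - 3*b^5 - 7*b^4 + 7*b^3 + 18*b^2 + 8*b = (b - 4)*(b^5 + b^4 - 3*b^3 - 5*b^2 - 2*b) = (b - 4)*(b + 1)*(b^4 - 3*b^2 - 2*b) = (b - 4)*(b - 2)*(b + 1)*(b^3 + 2*b^2 + b) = (b - 4)*(b - 2)*(b + 1)^2*(b^2 + b) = b*(b - 4)*(b - 2)*(b + 1)^2*(b + 1)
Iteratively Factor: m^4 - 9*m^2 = (m)*(m^3 - 9*m) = m^2*(m^2 - 9) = m^2*(m - 3)*(m + 3)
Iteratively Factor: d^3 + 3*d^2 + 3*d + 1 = (d + 1)*(d^2 + 2*d + 1) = (d + 1)^2*(d + 1)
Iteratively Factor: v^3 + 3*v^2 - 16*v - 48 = (v + 4)*(v^2 - v - 12) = (v - 4)*(v + 4)*(v + 3)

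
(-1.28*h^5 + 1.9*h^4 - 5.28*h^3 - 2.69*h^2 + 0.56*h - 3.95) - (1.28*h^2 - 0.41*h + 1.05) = -1.28*h^5 + 1.9*h^4 - 5.28*h^3 - 3.97*h^2 + 0.97*h - 5.0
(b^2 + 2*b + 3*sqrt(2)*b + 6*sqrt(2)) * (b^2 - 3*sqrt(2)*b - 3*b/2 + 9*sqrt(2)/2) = b^4 + b^3/2 - 21*b^2 - 9*b + 54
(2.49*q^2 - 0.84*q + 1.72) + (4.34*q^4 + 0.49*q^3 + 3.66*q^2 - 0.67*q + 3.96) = 4.34*q^4 + 0.49*q^3 + 6.15*q^2 - 1.51*q + 5.68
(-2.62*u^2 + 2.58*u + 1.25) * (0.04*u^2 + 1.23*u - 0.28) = -0.1048*u^4 - 3.1194*u^3 + 3.957*u^2 + 0.8151*u - 0.35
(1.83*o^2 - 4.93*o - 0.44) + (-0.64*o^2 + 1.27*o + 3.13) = 1.19*o^2 - 3.66*o + 2.69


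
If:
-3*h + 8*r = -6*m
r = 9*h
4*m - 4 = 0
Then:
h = -2/23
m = 1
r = -18/23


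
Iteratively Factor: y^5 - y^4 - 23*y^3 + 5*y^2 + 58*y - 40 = (y - 5)*(y^4 + 4*y^3 - 3*y^2 - 10*y + 8) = (y - 5)*(y + 4)*(y^3 - 3*y + 2) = (y - 5)*(y - 1)*(y + 4)*(y^2 + y - 2) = (y - 5)*(y - 1)*(y + 2)*(y + 4)*(y - 1)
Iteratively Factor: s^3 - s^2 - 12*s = (s)*(s^2 - s - 12) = s*(s - 4)*(s + 3)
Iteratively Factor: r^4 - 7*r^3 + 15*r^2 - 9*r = (r)*(r^3 - 7*r^2 + 15*r - 9) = r*(r - 3)*(r^2 - 4*r + 3) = r*(r - 3)*(r - 1)*(r - 3)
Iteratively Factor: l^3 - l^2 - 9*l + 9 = (l - 3)*(l^2 + 2*l - 3) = (l - 3)*(l + 3)*(l - 1)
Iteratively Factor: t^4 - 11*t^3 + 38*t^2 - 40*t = (t - 2)*(t^3 - 9*t^2 + 20*t) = (t - 4)*(t - 2)*(t^2 - 5*t) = t*(t - 4)*(t - 2)*(t - 5)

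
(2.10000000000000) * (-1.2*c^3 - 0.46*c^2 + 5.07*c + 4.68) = -2.52*c^3 - 0.966*c^2 + 10.647*c + 9.828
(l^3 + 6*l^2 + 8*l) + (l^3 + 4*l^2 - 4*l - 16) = 2*l^3 + 10*l^2 + 4*l - 16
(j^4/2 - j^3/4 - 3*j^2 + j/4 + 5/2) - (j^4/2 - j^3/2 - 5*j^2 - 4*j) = j^3/4 + 2*j^2 + 17*j/4 + 5/2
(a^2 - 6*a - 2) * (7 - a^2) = -a^4 + 6*a^3 + 9*a^2 - 42*a - 14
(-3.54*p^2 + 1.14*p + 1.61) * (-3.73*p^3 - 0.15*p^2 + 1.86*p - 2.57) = 13.2042*p^5 - 3.7212*p^4 - 12.7607*p^3 + 10.9767*p^2 + 0.0648000000000004*p - 4.1377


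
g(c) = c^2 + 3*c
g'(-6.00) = -9.00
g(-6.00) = 18.00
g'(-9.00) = -15.00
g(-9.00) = 54.00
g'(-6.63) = -10.26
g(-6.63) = 24.07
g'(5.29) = 13.58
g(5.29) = 43.85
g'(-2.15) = -1.30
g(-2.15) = -1.83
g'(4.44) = 11.88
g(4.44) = 33.03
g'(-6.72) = -10.44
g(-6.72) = 25.00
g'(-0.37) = 2.26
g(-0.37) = -0.97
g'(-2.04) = -1.08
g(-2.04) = -1.96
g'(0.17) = 3.34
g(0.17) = 0.54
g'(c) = 2*c + 3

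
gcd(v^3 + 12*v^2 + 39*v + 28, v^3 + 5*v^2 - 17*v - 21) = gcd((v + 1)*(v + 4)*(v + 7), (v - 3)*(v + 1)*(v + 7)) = v^2 + 8*v + 7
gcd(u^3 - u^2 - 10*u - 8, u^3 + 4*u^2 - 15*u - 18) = u + 1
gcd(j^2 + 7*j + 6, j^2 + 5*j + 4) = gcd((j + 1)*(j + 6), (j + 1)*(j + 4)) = j + 1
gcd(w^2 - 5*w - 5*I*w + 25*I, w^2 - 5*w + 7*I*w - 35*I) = w - 5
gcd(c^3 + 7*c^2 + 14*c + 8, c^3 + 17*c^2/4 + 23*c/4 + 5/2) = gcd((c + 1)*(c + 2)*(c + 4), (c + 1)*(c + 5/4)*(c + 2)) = c^2 + 3*c + 2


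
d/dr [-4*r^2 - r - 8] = -8*r - 1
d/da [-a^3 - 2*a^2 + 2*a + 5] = -3*a^2 - 4*a + 2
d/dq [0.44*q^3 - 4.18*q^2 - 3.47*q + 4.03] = 1.32*q^2 - 8.36*q - 3.47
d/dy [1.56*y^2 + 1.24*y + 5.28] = 3.12*y + 1.24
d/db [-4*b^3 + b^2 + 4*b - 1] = -12*b^2 + 2*b + 4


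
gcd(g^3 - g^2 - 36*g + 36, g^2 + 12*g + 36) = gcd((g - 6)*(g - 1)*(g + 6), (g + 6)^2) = g + 6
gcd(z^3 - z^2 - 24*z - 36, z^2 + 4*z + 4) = z + 2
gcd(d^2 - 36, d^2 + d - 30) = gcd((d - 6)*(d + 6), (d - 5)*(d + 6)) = d + 6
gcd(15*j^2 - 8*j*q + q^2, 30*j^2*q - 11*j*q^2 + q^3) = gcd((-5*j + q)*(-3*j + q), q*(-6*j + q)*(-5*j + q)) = -5*j + q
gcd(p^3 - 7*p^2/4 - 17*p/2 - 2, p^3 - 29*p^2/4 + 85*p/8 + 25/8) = p + 1/4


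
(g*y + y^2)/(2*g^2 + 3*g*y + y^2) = y/(2*g + y)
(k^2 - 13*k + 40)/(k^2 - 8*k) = (k - 5)/k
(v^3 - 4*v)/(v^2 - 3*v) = (v^2 - 4)/(v - 3)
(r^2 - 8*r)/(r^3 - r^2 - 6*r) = (8 - r)/(-r^2 + r + 6)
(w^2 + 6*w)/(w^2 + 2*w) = (w + 6)/(w + 2)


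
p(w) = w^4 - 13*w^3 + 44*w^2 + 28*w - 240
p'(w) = 4*w^3 - 39*w^2 + 88*w + 28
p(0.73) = -200.89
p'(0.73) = 73.01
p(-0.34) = -243.91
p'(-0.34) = -6.59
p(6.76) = 32.34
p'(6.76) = 76.34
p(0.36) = -224.81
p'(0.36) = 54.81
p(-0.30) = -244.08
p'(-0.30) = -2.02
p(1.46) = -141.24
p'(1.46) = 85.80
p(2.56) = -55.12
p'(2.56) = 64.80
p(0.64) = -207.30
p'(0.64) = 69.39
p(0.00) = -240.00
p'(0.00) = 28.00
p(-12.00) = 48960.00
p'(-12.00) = -13556.00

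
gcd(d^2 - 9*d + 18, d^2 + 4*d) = 1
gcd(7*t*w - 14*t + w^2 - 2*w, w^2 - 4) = w - 2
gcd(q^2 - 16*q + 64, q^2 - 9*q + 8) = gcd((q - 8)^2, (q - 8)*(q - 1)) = q - 8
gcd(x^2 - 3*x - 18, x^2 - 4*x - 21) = x + 3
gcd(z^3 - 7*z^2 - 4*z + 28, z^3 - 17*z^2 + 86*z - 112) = z^2 - 9*z + 14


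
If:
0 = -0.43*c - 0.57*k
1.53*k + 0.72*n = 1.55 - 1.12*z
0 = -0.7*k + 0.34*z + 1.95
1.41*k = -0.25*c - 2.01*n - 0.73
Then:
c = -3.16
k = 2.39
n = -1.64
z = -0.82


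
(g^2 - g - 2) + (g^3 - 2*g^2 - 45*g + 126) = g^3 - g^2 - 46*g + 124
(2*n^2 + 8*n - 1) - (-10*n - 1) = 2*n^2 + 18*n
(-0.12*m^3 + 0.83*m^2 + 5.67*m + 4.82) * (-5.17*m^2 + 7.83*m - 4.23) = 0.6204*m^5 - 5.2307*m^4 - 22.3074*m^3 + 15.9658*m^2 + 13.7565*m - 20.3886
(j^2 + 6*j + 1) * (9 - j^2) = -j^4 - 6*j^3 + 8*j^2 + 54*j + 9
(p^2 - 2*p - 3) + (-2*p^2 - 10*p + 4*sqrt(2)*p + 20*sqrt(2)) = -p^2 - 12*p + 4*sqrt(2)*p - 3 + 20*sqrt(2)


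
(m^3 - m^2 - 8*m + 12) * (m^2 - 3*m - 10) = m^5 - 4*m^4 - 15*m^3 + 46*m^2 + 44*m - 120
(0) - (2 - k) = k - 2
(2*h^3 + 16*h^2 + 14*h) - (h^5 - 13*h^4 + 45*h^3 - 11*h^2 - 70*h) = -h^5 + 13*h^4 - 43*h^3 + 27*h^2 + 84*h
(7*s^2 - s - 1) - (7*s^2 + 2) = -s - 3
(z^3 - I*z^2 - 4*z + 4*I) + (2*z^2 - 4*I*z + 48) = z^3 + 2*z^2 - I*z^2 - 4*z - 4*I*z + 48 + 4*I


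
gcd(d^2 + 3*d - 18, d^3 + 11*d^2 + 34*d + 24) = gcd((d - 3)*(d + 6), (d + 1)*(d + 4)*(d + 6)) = d + 6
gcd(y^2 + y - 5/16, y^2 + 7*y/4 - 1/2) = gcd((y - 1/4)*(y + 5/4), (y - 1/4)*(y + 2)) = y - 1/4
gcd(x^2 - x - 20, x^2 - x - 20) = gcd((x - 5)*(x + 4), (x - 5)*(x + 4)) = x^2 - x - 20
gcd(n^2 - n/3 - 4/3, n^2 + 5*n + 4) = n + 1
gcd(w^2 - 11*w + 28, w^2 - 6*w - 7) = w - 7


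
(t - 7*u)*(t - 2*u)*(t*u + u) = t^3*u - 9*t^2*u^2 + t^2*u + 14*t*u^3 - 9*t*u^2 + 14*u^3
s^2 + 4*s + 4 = (s + 2)^2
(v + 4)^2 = v^2 + 8*v + 16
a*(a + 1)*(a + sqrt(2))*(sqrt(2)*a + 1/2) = sqrt(2)*a^4 + sqrt(2)*a^3 + 5*a^3/2 + sqrt(2)*a^2/2 + 5*a^2/2 + sqrt(2)*a/2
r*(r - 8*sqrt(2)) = r^2 - 8*sqrt(2)*r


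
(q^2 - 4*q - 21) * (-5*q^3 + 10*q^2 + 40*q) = -5*q^5 + 30*q^4 + 105*q^3 - 370*q^2 - 840*q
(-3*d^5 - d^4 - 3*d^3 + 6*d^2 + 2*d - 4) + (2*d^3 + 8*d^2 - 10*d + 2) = -3*d^5 - d^4 - d^3 + 14*d^2 - 8*d - 2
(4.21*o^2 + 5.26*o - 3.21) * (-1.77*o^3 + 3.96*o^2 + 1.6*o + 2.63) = -7.4517*o^5 + 7.3614*o^4 + 33.2473*o^3 + 6.7767*o^2 + 8.6978*o - 8.4423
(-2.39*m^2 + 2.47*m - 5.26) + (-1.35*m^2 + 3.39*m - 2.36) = -3.74*m^2 + 5.86*m - 7.62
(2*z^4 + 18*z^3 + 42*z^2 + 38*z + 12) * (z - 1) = 2*z^5 + 16*z^4 + 24*z^3 - 4*z^2 - 26*z - 12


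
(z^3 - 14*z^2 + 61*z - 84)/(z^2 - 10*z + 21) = z - 4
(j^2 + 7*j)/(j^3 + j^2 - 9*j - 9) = j*(j + 7)/(j^3 + j^2 - 9*j - 9)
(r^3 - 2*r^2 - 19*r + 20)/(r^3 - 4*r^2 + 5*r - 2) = (r^2 - r - 20)/(r^2 - 3*r + 2)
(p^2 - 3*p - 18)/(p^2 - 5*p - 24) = (p - 6)/(p - 8)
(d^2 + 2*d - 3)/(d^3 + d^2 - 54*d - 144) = (d - 1)/(d^2 - 2*d - 48)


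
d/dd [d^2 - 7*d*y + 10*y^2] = 2*d - 7*y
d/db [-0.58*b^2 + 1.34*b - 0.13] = 1.34 - 1.16*b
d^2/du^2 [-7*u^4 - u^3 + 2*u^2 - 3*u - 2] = -84*u^2 - 6*u + 4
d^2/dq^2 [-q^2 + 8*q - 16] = -2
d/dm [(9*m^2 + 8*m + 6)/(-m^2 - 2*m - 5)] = 2*(-5*m^2 - 39*m - 14)/(m^4 + 4*m^3 + 14*m^2 + 20*m + 25)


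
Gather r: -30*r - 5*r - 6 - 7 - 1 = -35*r - 14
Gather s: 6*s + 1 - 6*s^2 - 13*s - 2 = -6*s^2 - 7*s - 1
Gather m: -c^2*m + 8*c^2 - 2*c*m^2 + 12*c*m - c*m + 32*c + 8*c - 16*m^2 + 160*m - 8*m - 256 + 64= 8*c^2 + 40*c + m^2*(-2*c - 16) + m*(-c^2 + 11*c + 152) - 192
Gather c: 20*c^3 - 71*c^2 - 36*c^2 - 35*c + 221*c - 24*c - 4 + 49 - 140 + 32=20*c^3 - 107*c^2 + 162*c - 63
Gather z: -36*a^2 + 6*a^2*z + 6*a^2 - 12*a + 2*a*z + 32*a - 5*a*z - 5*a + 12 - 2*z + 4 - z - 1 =-30*a^2 + 15*a + z*(6*a^2 - 3*a - 3) + 15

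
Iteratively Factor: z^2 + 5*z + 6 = (z + 3)*(z + 2)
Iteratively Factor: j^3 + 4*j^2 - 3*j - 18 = (j + 3)*(j^2 + j - 6) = (j - 2)*(j + 3)*(j + 3)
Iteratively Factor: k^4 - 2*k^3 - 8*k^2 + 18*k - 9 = (k - 1)*(k^3 - k^2 - 9*k + 9) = (k - 1)*(k + 3)*(k^2 - 4*k + 3) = (k - 3)*(k - 1)*(k + 3)*(k - 1)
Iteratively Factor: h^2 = (h)*(h)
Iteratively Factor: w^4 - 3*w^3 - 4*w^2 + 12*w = (w - 3)*(w^3 - 4*w) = w*(w - 3)*(w^2 - 4) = w*(w - 3)*(w + 2)*(w - 2)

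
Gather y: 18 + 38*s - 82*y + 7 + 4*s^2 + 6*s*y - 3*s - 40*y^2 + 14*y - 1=4*s^2 + 35*s - 40*y^2 + y*(6*s - 68) + 24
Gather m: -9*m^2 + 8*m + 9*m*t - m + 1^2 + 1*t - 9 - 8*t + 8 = -9*m^2 + m*(9*t + 7) - 7*t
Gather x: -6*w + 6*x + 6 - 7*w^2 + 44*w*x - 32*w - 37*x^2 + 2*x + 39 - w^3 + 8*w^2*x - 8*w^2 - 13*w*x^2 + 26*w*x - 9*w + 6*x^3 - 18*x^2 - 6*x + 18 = -w^3 - 15*w^2 - 47*w + 6*x^3 + x^2*(-13*w - 55) + x*(8*w^2 + 70*w + 2) + 63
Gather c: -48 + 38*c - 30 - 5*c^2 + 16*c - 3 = -5*c^2 + 54*c - 81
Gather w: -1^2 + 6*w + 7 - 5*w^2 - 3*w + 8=-5*w^2 + 3*w + 14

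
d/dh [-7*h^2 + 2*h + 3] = 2 - 14*h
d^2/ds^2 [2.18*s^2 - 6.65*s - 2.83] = 4.36000000000000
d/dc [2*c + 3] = 2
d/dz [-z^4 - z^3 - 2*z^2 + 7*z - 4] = -4*z^3 - 3*z^2 - 4*z + 7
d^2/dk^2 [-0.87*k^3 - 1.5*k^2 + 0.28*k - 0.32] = -5.22*k - 3.0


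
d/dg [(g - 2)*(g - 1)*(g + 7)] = 3*g^2 + 8*g - 19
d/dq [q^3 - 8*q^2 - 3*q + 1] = 3*q^2 - 16*q - 3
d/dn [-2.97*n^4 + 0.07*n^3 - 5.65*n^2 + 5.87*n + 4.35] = -11.88*n^3 + 0.21*n^2 - 11.3*n + 5.87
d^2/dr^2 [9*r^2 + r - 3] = 18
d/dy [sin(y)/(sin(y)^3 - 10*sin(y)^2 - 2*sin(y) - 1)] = (-2*sin(y)^3 + 10*sin(y)^2 - 1)*cos(y)/(sin(y)^3 - 10*sin(y)^2 - 2*sin(y) - 1)^2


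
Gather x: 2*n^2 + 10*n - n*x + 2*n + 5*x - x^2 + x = 2*n^2 + 12*n - x^2 + x*(6 - n)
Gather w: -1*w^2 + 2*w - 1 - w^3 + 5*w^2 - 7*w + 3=-w^3 + 4*w^2 - 5*w + 2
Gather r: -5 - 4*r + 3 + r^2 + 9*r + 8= r^2 + 5*r + 6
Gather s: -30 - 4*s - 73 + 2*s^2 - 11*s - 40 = 2*s^2 - 15*s - 143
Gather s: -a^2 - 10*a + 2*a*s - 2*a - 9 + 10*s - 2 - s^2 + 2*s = -a^2 - 12*a - s^2 + s*(2*a + 12) - 11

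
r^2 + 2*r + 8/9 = (r + 2/3)*(r + 4/3)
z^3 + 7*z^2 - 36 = (z - 2)*(z + 3)*(z + 6)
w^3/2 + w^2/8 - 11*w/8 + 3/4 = (w/2 + 1)*(w - 1)*(w - 3/4)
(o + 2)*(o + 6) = o^2 + 8*o + 12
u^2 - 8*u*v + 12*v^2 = (u - 6*v)*(u - 2*v)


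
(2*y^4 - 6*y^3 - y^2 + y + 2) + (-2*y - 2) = 2*y^4 - 6*y^3 - y^2 - y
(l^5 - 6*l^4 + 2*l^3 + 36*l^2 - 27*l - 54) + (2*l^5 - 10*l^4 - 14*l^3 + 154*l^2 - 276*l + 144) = 3*l^5 - 16*l^4 - 12*l^3 + 190*l^2 - 303*l + 90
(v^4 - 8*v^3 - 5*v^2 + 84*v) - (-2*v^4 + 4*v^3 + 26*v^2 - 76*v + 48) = 3*v^4 - 12*v^3 - 31*v^2 + 160*v - 48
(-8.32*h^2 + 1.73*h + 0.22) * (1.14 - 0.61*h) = 5.0752*h^3 - 10.5401*h^2 + 1.838*h + 0.2508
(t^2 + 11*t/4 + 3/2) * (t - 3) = t^3 - t^2/4 - 27*t/4 - 9/2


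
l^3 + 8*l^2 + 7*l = l*(l + 1)*(l + 7)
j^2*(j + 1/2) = j^3 + j^2/2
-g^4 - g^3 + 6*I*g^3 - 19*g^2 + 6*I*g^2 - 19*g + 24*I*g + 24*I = (g - 8*I)*(g + 3*I)*(I*g + 1)*(I*g + I)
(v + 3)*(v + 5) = v^2 + 8*v + 15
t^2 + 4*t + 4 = (t + 2)^2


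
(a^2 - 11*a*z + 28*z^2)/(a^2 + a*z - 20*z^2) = (a - 7*z)/(a + 5*z)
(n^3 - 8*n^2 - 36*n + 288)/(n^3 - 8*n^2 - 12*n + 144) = (n^2 - 2*n - 48)/(n^2 - 2*n - 24)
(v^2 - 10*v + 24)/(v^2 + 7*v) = (v^2 - 10*v + 24)/(v*(v + 7))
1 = 1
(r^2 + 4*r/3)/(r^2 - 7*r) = (r + 4/3)/(r - 7)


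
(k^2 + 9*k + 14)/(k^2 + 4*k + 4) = (k + 7)/(k + 2)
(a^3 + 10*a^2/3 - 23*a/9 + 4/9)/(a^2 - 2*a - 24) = (9*a^2 - 6*a + 1)/(9*(a - 6))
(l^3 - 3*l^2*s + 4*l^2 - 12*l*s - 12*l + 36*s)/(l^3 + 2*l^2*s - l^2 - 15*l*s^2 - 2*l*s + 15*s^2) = (l^2 + 4*l - 12)/(l^2 + 5*l*s - l - 5*s)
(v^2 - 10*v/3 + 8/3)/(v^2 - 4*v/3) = (v - 2)/v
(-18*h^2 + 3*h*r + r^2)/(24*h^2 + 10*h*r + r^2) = (-3*h + r)/(4*h + r)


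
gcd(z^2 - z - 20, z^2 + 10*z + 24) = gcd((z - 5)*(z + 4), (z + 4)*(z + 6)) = z + 4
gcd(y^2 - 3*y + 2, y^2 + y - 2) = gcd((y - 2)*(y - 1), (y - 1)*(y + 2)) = y - 1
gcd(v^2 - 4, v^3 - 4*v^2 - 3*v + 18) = v + 2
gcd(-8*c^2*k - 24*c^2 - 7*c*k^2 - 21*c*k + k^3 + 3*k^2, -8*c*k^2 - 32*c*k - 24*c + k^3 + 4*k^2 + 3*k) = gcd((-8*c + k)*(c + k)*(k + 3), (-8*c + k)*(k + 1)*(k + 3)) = 8*c*k + 24*c - k^2 - 3*k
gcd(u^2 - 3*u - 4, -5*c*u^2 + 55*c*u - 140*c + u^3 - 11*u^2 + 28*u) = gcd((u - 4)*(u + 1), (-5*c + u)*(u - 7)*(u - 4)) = u - 4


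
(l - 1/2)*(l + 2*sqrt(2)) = l^2 - l/2 + 2*sqrt(2)*l - sqrt(2)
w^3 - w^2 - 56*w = w*(w - 8)*(w + 7)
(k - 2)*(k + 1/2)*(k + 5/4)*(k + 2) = k^4 + 7*k^3/4 - 27*k^2/8 - 7*k - 5/2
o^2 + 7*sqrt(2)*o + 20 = (o + 2*sqrt(2))*(o + 5*sqrt(2))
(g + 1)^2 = g^2 + 2*g + 1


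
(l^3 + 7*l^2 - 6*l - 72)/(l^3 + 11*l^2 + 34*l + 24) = (l - 3)/(l + 1)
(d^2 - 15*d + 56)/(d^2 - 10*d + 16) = (d - 7)/(d - 2)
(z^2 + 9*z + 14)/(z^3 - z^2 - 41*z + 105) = (z + 2)/(z^2 - 8*z + 15)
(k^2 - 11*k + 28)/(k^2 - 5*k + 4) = (k - 7)/(k - 1)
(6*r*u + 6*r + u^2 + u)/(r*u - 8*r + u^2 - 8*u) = (6*r*u + 6*r + u^2 + u)/(r*u - 8*r + u^2 - 8*u)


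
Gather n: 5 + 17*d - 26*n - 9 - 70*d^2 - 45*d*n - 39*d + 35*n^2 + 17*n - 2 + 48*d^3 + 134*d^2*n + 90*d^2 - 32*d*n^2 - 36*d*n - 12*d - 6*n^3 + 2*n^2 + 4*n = 48*d^3 + 20*d^2 - 34*d - 6*n^3 + n^2*(37 - 32*d) + n*(134*d^2 - 81*d - 5) - 6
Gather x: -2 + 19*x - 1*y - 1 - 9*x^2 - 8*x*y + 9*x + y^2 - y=-9*x^2 + x*(28 - 8*y) + y^2 - 2*y - 3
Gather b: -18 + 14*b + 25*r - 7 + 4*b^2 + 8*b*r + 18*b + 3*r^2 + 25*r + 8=4*b^2 + b*(8*r + 32) + 3*r^2 + 50*r - 17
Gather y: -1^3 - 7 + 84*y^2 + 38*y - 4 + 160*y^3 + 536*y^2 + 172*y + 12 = 160*y^3 + 620*y^2 + 210*y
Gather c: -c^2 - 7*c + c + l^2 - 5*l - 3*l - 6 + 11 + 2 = -c^2 - 6*c + l^2 - 8*l + 7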